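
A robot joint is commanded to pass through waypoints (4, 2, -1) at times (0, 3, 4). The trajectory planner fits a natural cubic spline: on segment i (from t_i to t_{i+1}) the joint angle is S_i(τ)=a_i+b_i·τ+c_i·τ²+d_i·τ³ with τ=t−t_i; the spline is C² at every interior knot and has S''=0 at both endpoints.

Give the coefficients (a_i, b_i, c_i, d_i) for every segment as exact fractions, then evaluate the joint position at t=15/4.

Δ: Δ0=-2/3, Δ1=-3
row 1: diag=8, rhs=-14; c'=1/8, d'=-7/4
back: M1=-7/4
M: M0=0, M1=-7/4, M2=0
seg 0: a=4, c=M0/2=0, d=(M1−M0)/(6·3)=-7/72, b=Δ0−h0·(2M0+M1)/6=5/24
seg 1: a=2, c=M1/2=-7/8, d=(M2−M1)/(6·1)=7/24, b=Δ1−h1·(2M1+M2)/6=-29/12
t_q=15/4 → seg 1, τ=3/4; S=2+-29/12·τ+-7/8·τ²+7/24·τ³=-93/512

  seg 0: a=4 b=5/24 c=0 d=-7/72
  seg 1: a=2 b=-29/12 c=-7/8 d=7/24
S(15/4) = -93/512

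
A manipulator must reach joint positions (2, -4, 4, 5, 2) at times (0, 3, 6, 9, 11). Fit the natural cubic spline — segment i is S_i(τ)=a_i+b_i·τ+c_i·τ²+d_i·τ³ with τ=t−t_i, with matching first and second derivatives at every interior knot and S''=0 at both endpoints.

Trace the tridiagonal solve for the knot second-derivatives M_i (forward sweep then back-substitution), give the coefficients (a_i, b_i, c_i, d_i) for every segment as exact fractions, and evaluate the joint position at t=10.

  seg 0: a=2 b=-311/92 c=0 d=127/828
  seg 1: a=-4 b=35/46 c=127/92 d=-617/2484
  seg 2: a=4 b=215/92 c=-59/69 d=155/2484
  seg 3: a=5 b=-51/46 c=-27/92 d=9/184
S(10) = 671/184

Δ: Δ0=-2, Δ1=8/3, Δ2=1/3, Δ3=-3/2
row 1: diag=12, rhs=28; c'=1/4, d'=7/3
row 2: denom=12−3·1/4=45/4; d'=(-14−3·7/3)/(45/4)=-28/15
row 3: denom=10−3·4/15=46/5; d'=(-11−3·-28/15)/(46/5)=-27/46
back: M3=-27/46
back: M2=-28/15−4/15·-27/46=-118/69
back: M1=7/3−1/4·-118/69=127/46
M: M0=0, M1=127/46, M2=-118/69, M3=-27/46, M4=0
seg 0: a=2, c=M0/2=0, d=(M1−M0)/(6·3)=127/828, b=Δ0−h0·(2M0+M1)/6=-311/92
seg 1: a=-4, c=M1/2=127/92, d=(M2−M1)/(6·3)=-617/2484, b=Δ1−h1·(2M1+M2)/6=35/46
seg 2: a=4, c=M2/2=-59/69, d=(M3−M2)/(6·3)=155/2484, b=Δ2−h2·(2M2+M3)/6=215/92
seg 3: a=5, c=M3/2=-27/92, d=(M4−M3)/(6·2)=9/184, b=Δ3−h3·(2M3+M4)/6=-51/46
t_q=10 → seg 3, τ=1; S=5+-51/46·τ+-27/92·τ²+9/184·τ³=671/184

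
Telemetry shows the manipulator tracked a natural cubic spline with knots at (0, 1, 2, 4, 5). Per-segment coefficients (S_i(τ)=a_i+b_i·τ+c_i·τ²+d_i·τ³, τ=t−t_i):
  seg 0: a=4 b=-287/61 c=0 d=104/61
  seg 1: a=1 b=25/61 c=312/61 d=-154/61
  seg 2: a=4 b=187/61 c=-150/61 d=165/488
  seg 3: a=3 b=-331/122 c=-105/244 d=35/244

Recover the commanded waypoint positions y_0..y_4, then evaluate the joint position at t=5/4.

y_0 = S_0(0) = a_0 = 4
y_1 = S_1(0) = a_1 = 1
y_2 = S_2(0) = a_2 = 4
y_3 = S_3(0) = a_3 = 3
y_4 = S_3(1) = 0
t_q=5/4 is in segment 1 (τ=1/4); S_1(τ)=2699/1952

y_0=4 y_1=1 y_2=4 y_3=3 y_4=0
S(5/4) = 2699/1952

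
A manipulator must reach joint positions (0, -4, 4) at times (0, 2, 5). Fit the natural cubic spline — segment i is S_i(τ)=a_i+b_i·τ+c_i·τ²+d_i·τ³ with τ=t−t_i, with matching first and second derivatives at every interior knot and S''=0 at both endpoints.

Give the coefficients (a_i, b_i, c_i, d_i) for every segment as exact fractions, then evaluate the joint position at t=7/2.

Δ: Δ0=-2, Δ1=8/3
row 1: diag=10, rhs=28; c'=3/10, d'=14/5
back: M1=14/5
M: M0=0, M1=14/5, M2=0
seg 0: a=0, c=M0/2=0, d=(M1−M0)/(6·2)=7/30, b=Δ0−h0·(2M0+M1)/6=-44/15
seg 1: a=-4, c=M1/2=7/5, d=(M2−M1)/(6·3)=-7/45, b=Δ1−h1·(2M1+M2)/6=-2/15
t_q=7/2 → seg 1, τ=3/2; S=-4+-2/15·τ+7/5·τ²+-7/45·τ³=-63/40

  seg 0: a=0 b=-44/15 c=0 d=7/30
  seg 1: a=-4 b=-2/15 c=7/5 d=-7/45
S(7/2) = -63/40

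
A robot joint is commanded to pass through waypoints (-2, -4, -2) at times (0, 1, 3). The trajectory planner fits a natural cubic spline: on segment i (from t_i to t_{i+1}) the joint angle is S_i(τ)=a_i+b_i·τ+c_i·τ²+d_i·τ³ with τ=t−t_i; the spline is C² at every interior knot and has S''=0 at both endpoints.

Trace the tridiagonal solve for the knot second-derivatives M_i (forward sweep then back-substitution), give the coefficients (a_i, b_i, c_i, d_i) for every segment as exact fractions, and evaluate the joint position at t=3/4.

  seg 0: a=-2 b=-5/2 c=0 d=1/2
  seg 1: a=-4 b=-1 c=3/2 d=-1/4
S(3/4) = -469/128

Δ: Δ0=-2, Δ1=1
row 1: diag=6, rhs=18; c'=1/3, d'=3
back: M1=3
M: M0=0, M1=3, M2=0
seg 0: a=-2, c=M0/2=0, d=(M1−M0)/(6·1)=1/2, b=Δ0−h0·(2M0+M1)/6=-5/2
seg 1: a=-4, c=M1/2=3/2, d=(M2−M1)/(6·2)=-1/4, b=Δ1−h1·(2M1+M2)/6=-1
t_q=3/4 → seg 0, τ=3/4; S=-2+-5/2·τ+0·τ²+1/2·τ³=-469/128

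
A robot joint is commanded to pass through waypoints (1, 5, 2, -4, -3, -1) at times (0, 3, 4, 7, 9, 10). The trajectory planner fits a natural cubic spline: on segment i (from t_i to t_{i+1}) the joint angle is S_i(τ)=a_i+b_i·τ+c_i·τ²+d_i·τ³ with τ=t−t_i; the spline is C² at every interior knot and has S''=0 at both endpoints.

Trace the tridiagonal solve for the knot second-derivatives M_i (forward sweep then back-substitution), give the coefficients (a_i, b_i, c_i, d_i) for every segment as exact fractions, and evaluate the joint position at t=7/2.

Δ: Δ0=4/3, Δ1=-3, Δ2=-2, Δ3=1/2, Δ4=2
row 1: diag=8, rhs=-26; c'=1/8, d'=-13/4
row 2: denom=8−1·1/8=63/8; d'=(6−1·-13/4)/(63/8)=74/63
row 3: denom=10−3·8/21=62/7; d'=(15−3·74/63)/(62/7)=241/186
row 4: denom=6−2·7/31=172/31; d'=(9−2·241/186)/(172/31)=149/129
back: M4=149/129
back: M3=241/186−7/31·149/129=89/86
back: M2=74/63−8/21·89/86=302/387
back: M1=-13/4−1/8·302/387=-2591/774
M: M0=0, M1=-2591/774, M2=302/387, M3=89/86, M4=149/129, M5=0
seg 0: a=1, c=M0/2=0, d=(M1−M0)/(6·3)=-2591/13932, b=Δ0−h0·(2M0+M1)/6=4655/1548
seg 1: a=5, c=M1/2=-2591/1548, d=(M2−M1)/(6·1)=355/516, b=Δ1−h1·(2M1+M2)/6=-1559/774
seg 2: a=2, c=M2/2=151/387, d=(M3−M2)/(6·3)=197/13932, b=Δ2−h2·(2M2+M3)/6=-5105/1548
seg 3: a=-4, c=M3/2=89/172, d=(M4−M3)/(6·2)=31/3096, b=Δ3−h3·(2M3+M4)/6=-445/774
seg 4: a=-3, c=M4/2=149/258, d=(M5−M4)/(6·1)=-149/774, b=Δ4−h4·(2M4+M5)/6=625/387
t_q=7/2 → seg 1, τ=1/2; S=5+-1559/774·τ+-2591/1548·τ²+355/516·τ³=45331/12384

  seg 0: a=1 b=4655/1548 c=0 d=-2591/13932
  seg 1: a=5 b=-1559/774 c=-2591/1548 d=355/516
  seg 2: a=2 b=-5105/1548 c=151/387 d=197/13932
  seg 3: a=-4 b=-445/774 c=89/172 d=31/3096
  seg 4: a=-3 b=625/387 c=149/258 d=-149/774
S(7/2) = 45331/12384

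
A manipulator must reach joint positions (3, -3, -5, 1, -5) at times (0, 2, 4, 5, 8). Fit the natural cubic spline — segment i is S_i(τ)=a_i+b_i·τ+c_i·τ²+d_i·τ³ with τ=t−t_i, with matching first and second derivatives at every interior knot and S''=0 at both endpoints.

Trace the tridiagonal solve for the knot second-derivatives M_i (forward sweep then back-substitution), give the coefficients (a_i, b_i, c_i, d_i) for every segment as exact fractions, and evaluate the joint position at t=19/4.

Δ: Δ0=-3, Δ1=-1, Δ2=6, Δ3=-2
row 1: diag=8, rhs=12; c'=1/4, d'=3/2
row 2: denom=6−2·1/4=11/2; d'=(42−2·3/2)/(11/2)=78/11
row 3: denom=8−1·2/11=86/11; d'=(-48−1·78/11)/(86/11)=-303/43
back: M3=-303/43
back: M2=78/11−2/11·-303/43=360/43
back: M1=3/2−1/4·360/43=-51/86
M: M0=0, M1=-51/86, M2=360/43, M3=-303/43, M4=0
seg 0: a=3, c=M0/2=0, d=(M1−M0)/(6·2)=-17/344, b=Δ0−h0·(2M0+M1)/6=-241/86
seg 1: a=-3, c=M1/2=-51/172, d=(M2−M1)/(6·2)=257/344, b=Δ1−h1·(2M1+M2)/6=-146/43
seg 2: a=-5, c=M2/2=180/43, d=(M3−M2)/(6·1)=-221/86, b=Δ2−h2·(2M2+M3)/6=377/86
seg 3: a=1, c=M3/2=-303/86, d=(M4−M3)/(6·3)=101/258, b=Δ3−h3·(2M3+M4)/6=217/43
t_q=19/4 → seg 2, τ=3/4; S=-5+377/86·τ+180/43·τ²+-221/86·τ³=-2431/5504

  seg 0: a=3 b=-241/86 c=0 d=-17/344
  seg 1: a=-3 b=-146/43 c=-51/172 d=257/344
  seg 2: a=-5 b=377/86 c=180/43 d=-221/86
  seg 3: a=1 b=217/43 c=-303/86 d=101/258
S(19/4) = -2431/5504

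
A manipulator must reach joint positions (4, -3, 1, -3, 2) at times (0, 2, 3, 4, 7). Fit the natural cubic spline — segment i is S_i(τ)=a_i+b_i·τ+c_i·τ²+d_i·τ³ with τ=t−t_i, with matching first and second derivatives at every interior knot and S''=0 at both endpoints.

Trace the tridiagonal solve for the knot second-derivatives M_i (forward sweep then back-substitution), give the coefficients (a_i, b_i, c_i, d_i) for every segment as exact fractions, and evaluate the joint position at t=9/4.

  seg 0: a=4 b=-1841/267 c=0 d=1813/2136
  seg 1: a=-3 b=1757/534 c=1813/356 d=-4681/1068
  seg 2: a=1 b=349/1068 c=-717/89 d=3983/1068
  seg 3: a=-3 b=-2455/534 c=1115/356 d=-1115/3204
S(9/4) = -43919/22784

Δ: Δ0=-7/2, Δ1=4, Δ2=-4, Δ3=5/3
row 1: diag=6, rhs=45; c'=1/6, d'=15/2
row 2: denom=4−1·1/6=23/6; d'=(-48−1·15/2)/(23/6)=-333/23
row 3: denom=8−1·6/23=178/23; d'=(34−1·-333/23)/(178/23)=1115/178
back: M3=1115/178
back: M2=-333/23−6/23·1115/178=-1434/89
back: M1=15/2−1/6·-1434/89=1813/178
M: M0=0, M1=1813/178, M2=-1434/89, M3=1115/178, M4=0
seg 0: a=4, c=M0/2=0, d=(M1−M0)/(6·2)=1813/2136, b=Δ0−h0·(2M0+M1)/6=-1841/267
seg 1: a=-3, c=M1/2=1813/356, d=(M2−M1)/(6·1)=-4681/1068, b=Δ1−h1·(2M1+M2)/6=1757/534
seg 2: a=1, c=M2/2=-717/89, d=(M3−M2)/(6·1)=3983/1068, b=Δ2−h2·(2M2+M3)/6=349/1068
seg 3: a=-3, c=M3/2=1115/356, d=(M4−M3)/(6·3)=-1115/3204, b=Δ3−h3·(2M3+M4)/6=-2455/534
t_q=9/4 → seg 1, τ=1/4; S=-3+1757/534·τ+1813/356·τ²+-4681/1068·τ³=-43919/22784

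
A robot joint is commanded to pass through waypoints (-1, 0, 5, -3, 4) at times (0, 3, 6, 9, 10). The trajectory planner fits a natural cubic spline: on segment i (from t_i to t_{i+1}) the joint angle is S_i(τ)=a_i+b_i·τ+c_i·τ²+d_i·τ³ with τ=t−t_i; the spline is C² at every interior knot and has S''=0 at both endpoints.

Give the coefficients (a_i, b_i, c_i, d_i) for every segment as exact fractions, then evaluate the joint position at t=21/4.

Δ: Δ0=1/3, Δ1=5/3, Δ2=-8/3, Δ3=7
row 1: diag=12, rhs=8; c'=1/4, d'=2/3
row 2: denom=12−3·1/4=45/4; d'=(-26−3·2/3)/(45/4)=-112/45
row 3: denom=8−3·4/15=36/5; d'=(58−3·-112/45)/(36/5)=491/54
back: M3=491/54
back: M2=-112/45−4/15·491/54=-398/81
back: M1=2/3−1/4·-398/81=307/162
M: M0=0, M1=307/162, M2=-398/81, M3=491/54, M4=0
seg 0: a=-1, c=M0/2=0, d=(M1−M0)/(6·3)=307/2916, b=Δ0−h0·(2M0+M1)/6=-199/324
seg 1: a=0, c=M1/2=307/324, d=(M2−M1)/(6·3)=-1103/2916, b=Δ1−h1·(2M1+M2)/6=361/162
seg 2: a=5, c=M2/2=-199/81, d=(M3−M2)/(6·3)=2269/2916, b=Δ2−h2·(2M2+M3)/6=-745/324
seg 3: a=-3, c=M3/2=491/108, d=(M4−M3)/(6·1)=-491/324, b=Δ3−h3·(2M3+M4)/6=643/162
t_q=21/4 → seg 1, τ=9/4; S=0+361/162·τ+307/324·τ²+-1103/2916·τ³=12677/2304

  seg 0: a=-1 b=-199/324 c=0 d=307/2916
  seg 1: a=0 b=361/162 c=307/324 d=-1103/2916
  seg 2: a=5 b=-745/324 c=-199/81 d=2269/2916
  seg 3: a=-3 b=643/162 c=491/108 d=-491/324
S(21/4) = 12677/2304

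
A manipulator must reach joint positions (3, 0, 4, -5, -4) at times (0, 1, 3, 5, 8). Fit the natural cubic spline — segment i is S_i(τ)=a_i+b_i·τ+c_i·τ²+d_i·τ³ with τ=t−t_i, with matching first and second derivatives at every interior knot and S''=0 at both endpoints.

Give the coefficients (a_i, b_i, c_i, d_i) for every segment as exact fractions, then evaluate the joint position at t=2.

Δ: Δ0=-3, Δ1=2, Δ2=-9/2, Δ3=1/3
row 1: diag=6, rhs=30; c'=1/3, d'=5
row 2: denom=8−2·1/3=22/3; d'=(-39−2·5)/(22/3)=-147/22
row 3: denom=10−2·3/11=104/11; d'=(29−2·-147/22)/(104/11)=233/52
back: M3=233/52
back: M2=-147/22−3/11·233/52=-411/52
back: M1=5−1/3·-411/52=397/52
M: M0=0, M1=397/52, M2=-411/52, M3=233/52, M4=0
seg 0: a=3, c=M0/2=0, d=(M1−M0)/(6·1)=397/312, b=Δ0−h0·(2M0+M1)/6=-1333/312
seg 1: a=0, c=M1/2=397/104, d=(M2−M1)/(6·2)=-101/78, b=Δ1−h1·(2M1+M2)/6=-71/156
seg 2: a=4, c=M2/2=-411/104, d=(M3−M2)/(6·2)=161/156, b=Δ2−h2·(2M2+M3)/6=-113/156
seg 3: a=-5, c=M3/2=233/104, d=(M4−M3)/(6·3)=-233/936, b=Δ3−h3·(2M3+M4)/6=-647/156
t_q=2 → seg 1, τ=1; S=0+-71/156·τ+397/104·τ²+-101/78·τ³=215/104

  seg 0: a=3 b=-1333/312 c=0 d=397/312
  seg 1: a=0 b=-71/156 c=397/104 d=-101/78
  seg 2: a=4 b=-113/156 c=-411/104 d=161/156
  seg 3: a=-5 b=-647/156 c=233/104 d=-233/936
S(2) = 215/104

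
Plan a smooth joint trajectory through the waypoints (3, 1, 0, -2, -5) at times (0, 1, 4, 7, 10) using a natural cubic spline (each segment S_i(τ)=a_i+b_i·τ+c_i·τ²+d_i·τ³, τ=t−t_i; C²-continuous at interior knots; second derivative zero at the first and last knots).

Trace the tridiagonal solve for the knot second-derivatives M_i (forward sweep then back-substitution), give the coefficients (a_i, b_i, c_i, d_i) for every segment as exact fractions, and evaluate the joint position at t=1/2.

  seg 0: a=3 b=-121/54 c=0 d=13/54
  seg 1: a=1 b=-41/27 c=13/18 d=-53/486
  seg 2: a=0 b=-7/54 c=-7/27 d=13/486
  seg 3: a=-2 b=-26/27 c=-1/54 d=1/486
S(1/2) = 275/144

Δ: Δ0=-2, Δ1=-1/3, Δ2=-2/3, Δ3=-1
row 1: diag=8, rhs=10; c'=3/8, d'=5/4
row 2: denom=12−3·3/8=87/8; d'=(-2−3·5/4)/(87/8)=-46/87
row 3: denom=12−3·8/29=324/29; d'=(-2−3·-46/87)/(324/29)=-1/27
back: M3=-1/27
back: M2=-46/87−8/29·-1/27=-14/27
back: M1=5/4−3/8·-14/27=13/9
M: M0=0, M1=13/9, M2=-14/27, M3=-1/27, M4=0
seg 0: a=3, c=M0/2=0, d=(M1−M0)/(6·1)=13/54, b=Δ0−h0·(2M0+M1)/6=-121/54
seg 1: a=1, c=M1/2=13/18, d=(M2−M1)/(6·3)=-53/486, b=Δ1−h1·(2M1+M2)/6=-41/27
seg 2: a=0, c=M2/2=-7/27, d=(M3−M2)/(6·3)=13/486, b=Δ2−h2·(2M2+M3)/6=-7/54
seg 3: a=-2, c=M3/2=-1/54, d=(M4−M3)/(6·3)=1/486, b=Δ3−h3·(2M3+M4)/6=-26/27
t_q=1/2 → seg 0, τ=1/2; S=3+-121/54·τ+0·τ²+13/54·τ³=275/144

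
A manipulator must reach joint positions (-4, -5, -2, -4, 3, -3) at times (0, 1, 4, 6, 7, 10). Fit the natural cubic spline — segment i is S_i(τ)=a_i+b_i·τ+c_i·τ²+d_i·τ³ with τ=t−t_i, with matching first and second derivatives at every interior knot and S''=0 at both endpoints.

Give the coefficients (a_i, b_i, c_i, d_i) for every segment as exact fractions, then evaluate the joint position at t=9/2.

  seg 0: a=-4 b=-1559/1027 c=0 d=532/1027
  seg 1: a=-5 b=37/1027 c=1596/1027 d=-422/1027
  seg 2: a=-2 b=-137/79 c=-2202/1027 d=2579/2054
  seg 3: a=-4 b=4885/1027 c=5535/1027 d=-3231/1027
  seg 4: a=3 b=6262/1027 c=-4158/1027 d=462/1027
S(9/2) = -53341/16432

Δ: Δ0=-1, Δ1=1, Δ2=-1, Δ3=7, Δ4=-2
row 1: diag=8, rhs=12; c'=3/8, d'=3/2
row 2: denom=10−3·3/8=71/8; d'=(-12−3·3/2)/(71/8)=-132/71
row 3: denom=6−2·16/71=394/71; d'=(48−2·-132/71)/(394/71)=1836/197
row 4: denom=8−1·71/394=3081/394; d'=(-54−1·1836/197)/(3081/394)=-8316/1027
back: M4=-8316/1027
back: M3=1836/197−71/394·-8316/1027=11070/1027
back: M2=-132/71−16/71·11070/1027=-4404/1027
back: M1=3/2−3/8·-4404/1027=3192/1027
M: M0=0, M1=3192/1027, M2=-4404/1027, M3=11070/1027, M4=-8316/1027, M5=0
seg 0: a=-4, c=M0/2=0, d=(M1−M0)/(6·1)=532/1027, b=Δ0−h0·(2M0+M1)/6=-1559/1027
seg 1: a=-5, c=M1/2=1596/1027, d=(M2−M1)/(6·3)=-422/1027, b=Δ1−h1·(2M1+M2)/6=37/1027
seg 2: a=-2, c=M2/2=-2202/1027, d=(M3−M2)/(6·2)=2579/2054, b=Δ2−h2·(2M2+M3)/6=-137/79
seg 3: a=-4, c=M3/2=5535/1027, d=(M4−M3)/(6·1)=-3231/1027, b=Δ3−h3·(2M3+M4)/6=4885/1027
seg 4: a=3, c=M4/2=-4158/1027, d=(M5−M4)/(6·3)=462/1027, b=Δ4−h4·(2M4+M5)/6=6262/1027
t_q=9/2 → seg 2, τ=1/2; S=-2+-137/79·τ+-2202/1027·τ²+2579/2054·τ³=-53341/16432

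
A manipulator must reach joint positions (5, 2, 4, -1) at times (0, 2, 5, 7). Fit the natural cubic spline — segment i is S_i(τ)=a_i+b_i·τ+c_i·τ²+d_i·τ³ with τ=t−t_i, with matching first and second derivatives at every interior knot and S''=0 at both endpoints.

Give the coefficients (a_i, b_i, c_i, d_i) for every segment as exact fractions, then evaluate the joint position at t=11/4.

Δ: Δ0=-3/2, Δ1=2/3, Δ2=-5/2
row 1: diag=10, rhs=13; c'=3/10, d'=13/10
row 2: denom=10−3·3/10=91/10; d'=(-19−3·13/10)/(91/10)=-229/91
back: M2=-229/91
back: M1=13/10−3/10·-229/91=187/91
M: M0=0, M1=187/91, M2=-229/91, M3=0
seg 0: a=5, c=M0/2=0, d=(M1−M0)/(6·2)=187/1092, b=Δ0−h0·(2M0+M1)/6=-1193/546
seg 1: a=2, c=M1/2=187/182, d=(M2−M1)/(6·3)=-16/63, b=Δ1−h1·(2M1+M2)/6=-71/546
seg 2: a=4, c=M2/2=-229/182, d=(M3−M2)/(6·2)=229/1092, b=Δ2−h2·(2M2+M3)/6=-449/546
t_q=11/4 → seg 1, τ=3/4; S=2+-71/546·τ+187/182·τ²+-16/63·τ³=6911/2912

  seg 0: a=5 b=-1193/546 c=0 d=187/1092
  seg 1: a=2 b=-71/546 c=187/182 d=-16/63
  seg 2: a=4 b=-449/546 c=-229/182 d=229/1092
S(11/4) = 6911/2912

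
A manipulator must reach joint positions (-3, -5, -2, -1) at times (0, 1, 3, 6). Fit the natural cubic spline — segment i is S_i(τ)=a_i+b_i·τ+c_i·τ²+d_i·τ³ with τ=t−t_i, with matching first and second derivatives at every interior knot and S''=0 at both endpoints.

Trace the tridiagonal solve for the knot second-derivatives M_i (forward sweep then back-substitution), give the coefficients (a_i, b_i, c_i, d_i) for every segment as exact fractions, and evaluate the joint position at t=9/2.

  seg 0: a=-3 b=-8/3 c=0 d=2/3
  seg 1: a=-5 b=-2/3 c=2 d=-11/24
  seg 2: a=-2 b=11/6 c=-3/4 d=1/12
S(9/2) = -21/32

Δ: Δ0=-2, Δ1=3/2, Δ2=1/3
row 1: diag=6, rhs=21; c'=1/3, d'=7/2
row 2: denom=10−2·1/3=28/3; d'=(-7−2·7/2)/(28/3)=-3/2
back: M2=-3/2
back: M1=7/2−1/3·-3/2=4
M: M0=0, M1=4, M2=-3/2, M3=0
seg 0: a=-3, c=M0/2=0, d=(M1−M0)/(6·1)=2/3, b=Δ0−h0·(2M0+M1)/6=-8/3
seg 1: a=-5, c=M1/2=2, d=(M2−M1)/(6·2)=-11/24, b=Δ1−h1·(2M1+M2)/6=-2/3
seg 2: a=-2, c=M2/2=-3/4, d=(M3−M2)/(6·3)=1/12, b=Δ2−h2·(2M2+M3)/6=11/6
t_q=9/2 → seg 2, τ=3/2; S=-2+11/6·τ+-3/4·τ²+1/12·τ³=-21/32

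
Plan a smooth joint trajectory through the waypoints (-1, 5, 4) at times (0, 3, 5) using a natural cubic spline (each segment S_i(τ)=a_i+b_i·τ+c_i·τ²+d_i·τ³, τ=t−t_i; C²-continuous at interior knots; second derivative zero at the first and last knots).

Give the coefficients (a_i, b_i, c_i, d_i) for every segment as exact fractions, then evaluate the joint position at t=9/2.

Δ: Δ0=2, Δ1=-1/2
row 1: diag=10, rhs=-15; c'=1/5, d'=-3/2
back: M1=-3/2
M: M0=0, M1=-3/2, M2=0
seg 0: a=-1, c=M0/2=0, d=(M1−M0)/(6·3)=-1/12, b=Δ0−h0·(2M0+M1)/6=11/4
seg 1: a=5, c=M1/2=-3/4, d=(M2−M1)/(6·2)=1/8, b=Δ1−h1·(2M1+M2)/6=1/2
t_q=9/2 → seg 1, τ=3/2; S=5+1/2·τ+-3/4·τ²+1/8·τ³=287/64

  seg 0: a=-1 b=11/4 c=0 d=-1/12
  seg 1: a=5 b=1/2 c=-3/4 d=1/8
S(9/2) = 287/64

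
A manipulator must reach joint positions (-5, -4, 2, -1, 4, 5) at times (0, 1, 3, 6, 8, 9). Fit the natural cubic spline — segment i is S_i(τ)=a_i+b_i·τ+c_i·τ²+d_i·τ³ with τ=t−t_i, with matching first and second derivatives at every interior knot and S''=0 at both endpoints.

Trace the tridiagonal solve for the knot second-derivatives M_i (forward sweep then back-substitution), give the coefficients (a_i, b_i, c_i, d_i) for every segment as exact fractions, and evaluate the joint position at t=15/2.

  seg 0: a=-5 b=302/703 c=0 d=401/703
  seg 1: a=-4 b=1505/703 c=1203/703 d=-901/1406
  seg 2: a=2 b=911/703 c=-1500/703 d=26/57
  seg 3: a=-1 b=569/703 c=1386/703 d=-3167/5624
  seg 4: a=4 b=2725/1406 c=-3957/2812 d=1319/2812
S(15/2) = 123707/44992

Δ: Δ0=1, Δ1=3, Δ2=-1, Δ3=5/2, Δ4=1
row 1: diag=6, rhs=12; c'=1/3, d'=2
row 2: denom=10−2·1/3=28/3; d'=(-24−2·2)/(28/3)=-3
row 3: denom=10−3·9/28=253/28; d'=(21−3·-3)/(253/28)=840/253
row 4: denom=6−2·56/253=1406/253; d'=(-9−2·840/253)/(1406/253)=-3957/1406
back: M4=-3957/1406
back: M3=840/253−56/253·-3957/1406=2772/703
back: M2=-3−9/28·2772/703=-3000/703
back: M1=2−1/3·-3000/703=2406/703
M: M0=0, M1=2406/703, M2=-3000/703, M3=2772/703, M4=-3957/1406, M5=0
seg 0: a=-5, c=M0/2=0, d=(M1−M0)/(6·1)=401/703, b=Δ0−h0·(2M0+M1)/6=302/703
seg 1: a=-4, c=M1/2=1203/703, d=(M2−M1)/(6·2)=-901/1406, b=Δ1−h1·(2M1+M2)/6=1505/703
seg 2: a=2, c=M2/2=-1500/703, d=(M3−M2)/(6·3)=26/57, b=Δ2−h2·(2M2+M3)/6=911/703
seg 3: a=-1, c=M3/2=1386/703, d=(M4−M3)/(6·2)=-3167/5624, b=Δ3−h3·(2M3+M4)/6=569/703
seg 4: a=4, c=M4/2=-3957/2812, d=(M5−M4)/(6·1)=1319/2812, b=Δ4−h4·(2M4+M5)/6=2725/1406
t_q=15/2 → seg 3, τ=3/2; S=-1+569/703·τ+1386/703·τ²+-3167/5624·τ³=123707/44992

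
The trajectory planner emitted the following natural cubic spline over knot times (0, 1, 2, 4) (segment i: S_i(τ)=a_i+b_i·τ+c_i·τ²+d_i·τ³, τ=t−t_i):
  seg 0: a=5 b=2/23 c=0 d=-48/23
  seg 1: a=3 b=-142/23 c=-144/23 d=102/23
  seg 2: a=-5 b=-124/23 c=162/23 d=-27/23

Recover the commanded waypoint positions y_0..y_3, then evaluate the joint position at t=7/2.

y_0 = S_0(0) = a_0 = 5
y_1 = S_1(0) = a_1 = 3
y_2 = S_2(0) = a_2 = -5
y_3 = S_2(2) = 3
t_q=7/2 is in segment 2 (τ=3/2); S_2(τ)=-221/184

y_0=5 y_1=3 y_2=-5 y_3=3
S(7/2) = -221/184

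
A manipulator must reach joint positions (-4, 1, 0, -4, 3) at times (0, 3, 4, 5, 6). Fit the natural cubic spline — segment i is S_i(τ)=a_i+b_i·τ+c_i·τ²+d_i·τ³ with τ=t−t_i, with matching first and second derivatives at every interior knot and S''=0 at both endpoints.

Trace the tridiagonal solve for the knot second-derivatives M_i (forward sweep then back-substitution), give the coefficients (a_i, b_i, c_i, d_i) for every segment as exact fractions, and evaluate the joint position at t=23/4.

  seg 0: a=-4 b=733/348 c=0 d=-17/348
  seg 1: a=1 b=137/174 c=-51/116 d=-469/348
  seg 2: a=0 b=-1439/348 c=-130/29 d=1607/348
  seg 3: a=-4 b=131/174 c=1087/116 d=-1087/348
S(23/4) = 3845/7424

Δ: Δ0=5/3, Δ1=-1, Δ2=-4, Δ3=7
row 1: diag=8, rhs=-16; c'=1/8, d'=-2
row 2: denom=4−1·1/8=31/8; d'=(-18−1·-2)/(31/8)=-128/31
row 3: denom=4−1·8/31=116/31; d'=(66−1·-128/31)/(116/31)=1087/58
back: M3=1087/58
back: M2=-128/31−8/31·1087/58=-260/29
back: M1=-2−1/8·-260/29=-51/58
M: M0=0, M1=-51/58, M2=-260/29, M3=1087/58, M4=0
seg 0: a=-4, c=M0/2=0, d=(M1−M0)/(6·3)=-17/348, b=Δ0−h0·(2M0+M1)/6=733/348
seg 1: a=1, c=M1/2=-51/116, d=(M2−M1)/(6·1)=-469/348, b=Δ1−h1·(2M1+M2)/6=137/174
seg 2: a=0, c=M2/2=-130/29, d=(M3−M2)/(6·1)=1607/348, b=Δ2−h2·(2M2+M3)/6=-1439/348
seg 3: a=-4, c=M3/2=1087/116, d=(M4−M3)/(6·1)=-1087/348, b=Δ3−h3·(2M3+M4)/6=131/174
t_q=23/4 → seg 3, τ=3/4; S=-4+131/174·τ+1087/116·τ²+-1087/348·τ³=3845/7424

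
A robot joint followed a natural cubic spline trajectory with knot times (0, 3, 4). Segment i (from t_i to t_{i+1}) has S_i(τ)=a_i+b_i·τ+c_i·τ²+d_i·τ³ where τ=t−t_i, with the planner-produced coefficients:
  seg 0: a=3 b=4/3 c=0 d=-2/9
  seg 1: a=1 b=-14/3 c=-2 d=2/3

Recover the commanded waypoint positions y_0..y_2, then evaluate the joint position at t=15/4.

y_0 = S_0(0) = a_0 = 3
y_1 = S_1(0) = a_1 = 1
y_2 = S_1(1) = -5
t_q=15/4 is in segment 1 (τ=3/4); S_1(τ)=-107/32

y_0=3 y_1=1 y_2=-5
S(15/4) = -107/32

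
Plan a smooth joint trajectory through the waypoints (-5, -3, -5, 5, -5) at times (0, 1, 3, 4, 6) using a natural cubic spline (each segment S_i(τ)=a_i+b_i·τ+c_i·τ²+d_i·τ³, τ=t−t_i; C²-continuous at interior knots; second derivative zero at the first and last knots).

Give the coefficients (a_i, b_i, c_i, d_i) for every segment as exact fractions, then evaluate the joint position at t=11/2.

Δ: Δ0=2, Δ1=-1, Δ2=10, Δ3=-5
row 1: diag=6, rhs=-18; c'=1/3, d'=-3
row 2: denom=6−2·1/3=16/3; d'=(66−2·-3)/(16/3)=27/2
row 3: denom=6−1·3/16=93/16; d'=(-90−1·27/2)/(93/16)=-552/31
back: M3=-552/31
back: M2=27/2−3/16·-552/31=522/31
back: M1=-3−1/3·522/31=-267/31
M: M0=0, M1=-267/31, M2=522/31, M3=-552/31, M4=0
seg 0: a=-5, c=M0/2=0, d=(M1−M0)/(6·1)=-89/62, b=Δ0−h0·(2M0+M1)/6=213/62
seg 1: a=-3, c=M1/2=-267/62, d=(M2−M1)/(6·2)=263/124, b=Δ1−h1·(2M1+M2)/6=-27/31
seg 2: a=-5, c=M2/2=261/31, d=(M3−M2)/(6·1)=-179/31, b=Δ2−h2·(2M2+M3)/6=228/31
seg 3: a=5, c=M3/2=-276/31, d=(M4−M3)/(6·2)=46/31, b=Δ3−h3·(2M3+M4)/6=213/31
t_q=11/2 → seg 3, τ=3/2; S=5+213/31·τ+-276/31·τ²+46/31·τ³=35/124

  seg 0: a=-5 b=213/62 c=0 d=-89/62
  seg 1: a=-3 b=-27/31 c=-267/62 d=263/124
  seg 2: a=-5 b=228/31 c=261/31 d=-179/31
  seg 3: a=5 b=213/31 c=-276/31 d=46/31
S(11/2) = 35/124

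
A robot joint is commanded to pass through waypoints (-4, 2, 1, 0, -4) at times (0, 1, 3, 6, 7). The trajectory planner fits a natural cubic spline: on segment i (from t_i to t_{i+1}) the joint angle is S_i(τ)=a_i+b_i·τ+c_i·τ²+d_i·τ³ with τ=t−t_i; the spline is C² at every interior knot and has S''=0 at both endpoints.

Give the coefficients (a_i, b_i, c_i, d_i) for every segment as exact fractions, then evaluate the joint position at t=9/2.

Δ: Δ0=6, Δ1=-1/2, Δ2=-1/3, Δ3=-4
row 1: diag=6, rhs=-39; c'=1/3, d'=-13/2
row 2: denom=10−2·1/3=28/3; d'=(1−2·-13/2)/(28/3)=3/2
row 3: denom=8−3·9/28=197/28; d'=(-22−3·3/2)/(197/28)=-742/197
back: M3=-742/197
back: M2=3/2−9/28·-742/197=534/197
back: M1=-13/2−1/3·534/197=-2917/394
M: M0=0, M1=-2917/394, M2=534/197, M3=-742/197, M4=0
seg 0: a=-4, c=M0/2=0, d=(M1−M0)/(6·1)=-2917/2364, b=Δ0−h0·(2M0+M1)/6=17101/2364
seg 1: a=2, c=M1/2=-2917/788, d=(M2−M1)/(6·2)=3985/4728, b=Δ1−h1·(2M1+M2)/6=4175/1182
seg 2: a=1, c=M2/2=267/197, d=(M3−M2)/(6·3)=-638/1773, b=Δ2−h2·(2M2+M3)/6=-686/591
seg 3: a=0, c=M3/2=-371/197, d=(M4−M3)/(6·1)=371/591, b=Δ3−h3·(2M3+M4)/6=-1622/591
t_q=9/2 → seg 2, τ=3/2; S=1+-686/591·τ+267/197·τ²+-638/1773·τ³=431/394

  seg 0: a=-4 b=17101/2364 c=0 d=-2917/2364
  seg 1: a=2 b=4175/1182 c=-2917/788 d=3985/4728
  seg 2: a=1 b=-686/591 c=267/197 d=-638/1773
  seg 3: a=0 b=-1622/591 c=-371/197 d=371/591
S(9/2) = 431/394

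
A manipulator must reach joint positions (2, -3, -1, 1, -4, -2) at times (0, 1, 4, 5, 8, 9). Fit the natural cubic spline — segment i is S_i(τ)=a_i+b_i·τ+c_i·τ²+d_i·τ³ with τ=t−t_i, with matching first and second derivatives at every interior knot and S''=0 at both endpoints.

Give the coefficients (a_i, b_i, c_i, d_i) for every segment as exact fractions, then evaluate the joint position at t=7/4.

Δ: Δ0=-5, Δ1=2/3, Δ2=2, Δ3=-5/3, Δ4=2
row 1: diag=8, rhs=34; c'=3/8, d'=17/4
row 2: denom=8−3·3/8=55/8; d'=(8−3·17/4)/(55/8)=-38/55
row 3: denom=8−1·8/55=432/55; d'=(-22−1·-38/55)/(432/55)=-293/108
row 4: denom=8−3·55/144=329/48; d'=(22−3·-293/108)/(329/48)=620/141
back: M4=620/141
back: M3=-293/108−55/144·620/141=-1858/423
back: M2=-38/55−8/55·-1858/423=-22/423
back: M1=17/4−3/8·-22/423=602/141
M: M0=0, M1=602/141, M2=-22/423, M3=-1858/423, M4=620/141, M5=0
seg 0: a=2, c=M0/2=0, d=(M1−M0)/(6·1)=301/423, b=Δ0−h0·(2M0+M1)/6=-2416/423
seg 1: a=-3, c=M1/2=301/141, d=(M2−M1)/(6·3)=-914/3807, b=Δ1−h1·(2M1+M2)/6=-1513/423
seg 2: a=-1, c=M2/2=-11/423, d=(M3−M2)/(6·1)=-34/47, b=Δ2−h2·(2M2+M3)/6=1163/423
seg 3: a=1, c=M3/2=-929/423, d=(M4−M3)/(6·3)=1859/3807, b=Δ3−h3·(2M3+M4)/6=223/423
seg 4: a=-4, c=M4/2=310/141, d=(M5−M4)/(6·1)=-310/423, b=Δ4−h4·(2M4+M5)/6=226/423
t_q=7/4 → seg 1, τ=3/4; S=-3+-1513/423·τ+301/141·τ²+-914/3807·τ³=-6893/1504

  seg 0: a=2 b=-2416/423 c=0 d=301/423
  seg 1: a=-3 b=-1513/423 c=301/141 d=-914/3807
  seg 2: a=-1 b=1163/423 c=-11/423 d=-34/47
  seg 3: a=1 b=223/423 c=-929/423 d=1859/3807
  seg 4: a=-4 b=226/423 c=310/141 d=-310/423
S(7/4) = -6893/1504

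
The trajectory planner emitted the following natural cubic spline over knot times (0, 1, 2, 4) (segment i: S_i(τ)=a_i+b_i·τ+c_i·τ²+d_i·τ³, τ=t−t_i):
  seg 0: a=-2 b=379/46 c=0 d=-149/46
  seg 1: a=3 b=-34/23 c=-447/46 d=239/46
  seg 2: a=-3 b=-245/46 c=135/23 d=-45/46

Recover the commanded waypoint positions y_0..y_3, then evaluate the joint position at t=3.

y_0=-2 y_1=3 y_2=-3 y_3=2
S(3) = -79/23

y_0 = S_0(0) = a_0 = -2
y_1 = S_1(0) = a_1 = 3
y_2 = S_2(0) = a_2 = -3
y_3 = S_2(2) = 2
t_q=3 is in segment 2 (τ=1); S_2(τ)=-79/23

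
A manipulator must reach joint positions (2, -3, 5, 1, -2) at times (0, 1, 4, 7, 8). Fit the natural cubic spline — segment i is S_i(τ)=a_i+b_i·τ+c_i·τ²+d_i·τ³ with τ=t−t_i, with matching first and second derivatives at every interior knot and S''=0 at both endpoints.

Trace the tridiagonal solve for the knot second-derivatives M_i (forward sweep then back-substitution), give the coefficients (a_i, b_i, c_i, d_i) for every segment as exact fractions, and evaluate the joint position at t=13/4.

  seg 0: a=2 b=-967/156 c=0 d=187/156
  seg 1: a=-3 b=-203/78 c=187/52 d=-287/468
  seg 2: a=5 b=29/12 c=-25/13 d=35/156
  seg 3: a=1 b=-239/78 c=5/52 d=-5/156
S(13/4) = 7869/3328

Δ: Δ0=-5, Δ1=8/3, Δ2=-4/3, Δ3=-3
row 1: diag=8, rhs=46; c'=3/8, d'=23/4
row 2: denom=12−3·3/8=87/8; d'=(-24−3·23/4)/(87/8)=-110/29
row 3: denom=8−3·8/29=208/29; d'=(-10−3·-110/29)/(208/29)=5/26
back: M3=5/26
back: M2=-110/29−8/29·5/26=-50/13
back: M1=23/4−3/8·-50/13=187/26
M: M0=0, M1=187/26, M2=-50/13, M3=5/26, M4=0
seg 0: a=2, c=M0/2=0, d=(M1−M0)/(6·1)=187/156, b=Δ0−h0·(2M0+M1)/6=-967/156
seg 1: a=-3, c=M1/2=187/52, d=(M2−M1)/(6·3)=-287/468, b=Δ1−h1·(2M1+M2)/6=-203/78
seg 2: a=5, c=M2/2=-25/13, d=(M3−M2)/(6·3)=35/156, b=Δ2−h2·(2M2+M3)/6=29/12
seg 3: a=1, c=M3/2=5/52, d=(M4−M3)/(6·1)=-5/156, b=Δ3−h3·(2M3+M4)/6=-239/78
t_q=13/4 → seg 1, τ=9/4; S=-3+-203/78·τ+187/52·τ²+-287/468·τ³=7869/3328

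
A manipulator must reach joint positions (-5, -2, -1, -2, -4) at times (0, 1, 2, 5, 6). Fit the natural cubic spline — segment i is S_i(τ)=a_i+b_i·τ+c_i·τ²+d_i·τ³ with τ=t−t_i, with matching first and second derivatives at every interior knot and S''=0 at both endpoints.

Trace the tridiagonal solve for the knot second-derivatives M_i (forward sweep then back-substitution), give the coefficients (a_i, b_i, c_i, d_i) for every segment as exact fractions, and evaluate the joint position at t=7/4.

  seg 0: a=-5 b=2221/636 c=0 d=-313/636
  seg 1: a=-2 b=641/318 c=-313/212 d=293/636
  seg 2: a=-1 b=283/636 c=-5/53 d=-35/636
  seg 3: a=-2 b=-511/318 c=-125/212 d=125/636
S(7/4) = -15255/13568

Δ: Δ0=3, Δ1=1, Δ2=-1/3, Δ3=-2
row 1: diag=4, rhs=-12; c'=1/4, d'=-3
row 2: denom=8−1·1/4=31/4; d'=(-8−1·-3)/(31/4)=-20/31
row 3: denom=8−3·12/31=212/31; d'=(-10−3·-20/31)/(212/31)=-125/106
back: M3=-125/106
back: M2=-20/31−12/31·-125/106=-10/53
back: M1=-3−1/4·-10/53=-313/106
M: M0=0, M1=-313/106, M2=-10/53, M3=-125/106, M4=0
seg 0: a=-5, c=M0/2=0, d=(M1−M0)/(6·1)=-313/636, b=Δ0−h0·(2M0+M1)/6=2221/636
seg 1: a=-2, c=M1/2=-313/212, d=(M2−M1)/(6·1)=293/636, b=Δ1−h1·(2M1+M2)/6=641/318
seg 2: a=-1, c=M2/2=-5/53, d=(M3−M2)/(6·3)=-35/636, b=Δ2−h2·(2M2+M3)/6=283/636
seg 3: a=-2, c=M3/2=-125/212, d=(M4−M3)/(6·1)=125/636, b=Δ3−h3·(2M3+M4)/6=-511/318
t_q=7/4 → seg 1, τ=3/4; S=-2+641/318·τ+-313/212·τ²+293/636·τ³=-15255/13568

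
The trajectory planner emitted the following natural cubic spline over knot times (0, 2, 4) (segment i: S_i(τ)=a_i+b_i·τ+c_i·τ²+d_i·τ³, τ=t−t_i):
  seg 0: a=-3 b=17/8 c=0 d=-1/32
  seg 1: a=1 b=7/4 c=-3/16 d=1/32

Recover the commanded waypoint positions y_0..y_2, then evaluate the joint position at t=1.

y_0 = S_0(0) = a_0 = -3
y_1 = S_1(0) = a_1 = 1
y_2 = S_1(2) = 4
t_q=1 is in segment 0 (τ=1); S_0(τ)=-29/32

y_0=-3 y_1=1 y_2=4
S(1) = -29/32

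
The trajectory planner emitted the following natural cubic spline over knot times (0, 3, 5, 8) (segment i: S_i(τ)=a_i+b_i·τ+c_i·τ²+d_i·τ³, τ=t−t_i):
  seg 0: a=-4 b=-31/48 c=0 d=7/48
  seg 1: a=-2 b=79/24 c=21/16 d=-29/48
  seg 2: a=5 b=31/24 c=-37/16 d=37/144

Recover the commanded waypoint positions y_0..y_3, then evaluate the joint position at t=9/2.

y_0=-4 y_1=-2 y_2=5 y_3=-5
S(9/2) = 493/128

y_0 = S_0(0) = a_0 = -4
y_1 = S_1(0) = a_1 = -2
y_2 = S_2(0) = a_2 = 5
y_3 = S_2(3) = -5
t_q=9/2 is in segment 1 (τ=3/2); S_1(τ)=493/128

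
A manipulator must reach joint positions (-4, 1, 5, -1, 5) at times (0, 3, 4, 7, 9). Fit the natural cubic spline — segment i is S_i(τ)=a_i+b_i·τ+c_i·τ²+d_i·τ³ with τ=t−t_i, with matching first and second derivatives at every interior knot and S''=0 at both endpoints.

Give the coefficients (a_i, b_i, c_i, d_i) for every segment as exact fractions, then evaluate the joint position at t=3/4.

  seg 0: a=-4 b=104/279 c=0 d=361/2511
  seg 1: a=1 b=1187/279 c=361/279 d=-48/31
  seg 2: a=5 b=613/279 c=-935/279 d=1634/2511
  seg 3: a=-1 b=-95/279 c=233/93 d=-233/558
S(3/4) = -7261/1984

Δ: Δ0=5/3, Δ1=4, Δ2=-2, Δ3=3
row 1: diag=8, rhs=14; c'=1/8, d'=7/4
row 2: denom=8−1·1/8=63/8; d'=(-36−1·7/4)/(63/8)=-302/63
row 3: denom=10−3·8/21=62/7; d'=(30−3·-302/63)/(62/7)=466/93
back: M3=466/93
back: M2=-302/63−8/21·466/93=-1870/279
back: M1=7/4−1/8·-1870/279=722/279
M: M0=0, M1=722/279, M2=-1870/279, M3=466/93, M4=0
seg 0: a=-4, c=M0/2=0, d=(M1−M0)/(6·3)=361/2511, b=Δ0−h0·(2M0+M1)/6=104/279
seg 1: a=1, c=M1/2=361/279, d=(M2−M1)/(6·1)=-48/31, b=Δ1−h1·(2M1+M2)/6=1187/279
seg 2: a=5, c=M2/2=-935/279, d=(M3−M2)/(6·3)=1634/2511, b=Δ2−h2·(2M2+M3)/6=613/279
seg 3: a=-1, c=M3/2=233/93, d=(M4−M3)/(6·2)=-233/558, b=Δ3−h3·(2M3+M4)/6=-95/279
t_q=3/4 → seg 0, τ=3/4; S=-4+104/279·τ+0·τ²+361/2511·τ³=-7261/1984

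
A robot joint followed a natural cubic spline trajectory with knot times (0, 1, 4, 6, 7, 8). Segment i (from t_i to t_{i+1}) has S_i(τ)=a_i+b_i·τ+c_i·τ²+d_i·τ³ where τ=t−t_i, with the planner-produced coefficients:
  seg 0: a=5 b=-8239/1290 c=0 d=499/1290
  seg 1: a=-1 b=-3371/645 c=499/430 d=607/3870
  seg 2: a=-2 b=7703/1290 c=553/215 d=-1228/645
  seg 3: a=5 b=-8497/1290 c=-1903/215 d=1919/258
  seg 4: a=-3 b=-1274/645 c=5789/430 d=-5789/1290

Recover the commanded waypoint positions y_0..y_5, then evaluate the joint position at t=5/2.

y_0 = S_0(0) = a_0 = 5
y_1 = S_1(0) = a_1 = -1
y_2 = S_2(0) = a_2 = -2
y_3 = S_3(0) = a_3 = 5
y_4 = S_4(0) = a_4 = -3
y_5 = S_4(1) = 4
t_q=5/2 is in segment 1 (τ=3/2); S_1(τ)=-3921/688

y_0=5 y_1=-1 y_2=-2 y_3=5 y_4=-3 y_5=4
S(5/2) = -3921/688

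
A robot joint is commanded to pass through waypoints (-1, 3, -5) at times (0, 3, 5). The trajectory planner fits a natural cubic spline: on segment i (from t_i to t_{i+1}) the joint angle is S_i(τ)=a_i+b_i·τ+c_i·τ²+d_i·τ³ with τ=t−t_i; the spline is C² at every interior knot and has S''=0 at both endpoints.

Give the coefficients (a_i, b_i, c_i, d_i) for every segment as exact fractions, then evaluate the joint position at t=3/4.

Δ: Δ0=4/3, Δ1=-4
row 1: diag=10, rhs=-32; c'=1/5, d'=-16/5
back: M1=-16/5
M: M0=0, M1=-16/5, M2=0
seg 0: a=-1, c=M0/2=0, d=(M1−M0)/(6·3)=-8/45, b=Δ0−h0·(2M0+M1)/6=44/15
seg 1: a=3, c=M1/2=-8/5, d=(M2−M1)/(6·2)=4/15, b=Δ1−h1·(2M1+M2)/6=-28/15
t_q=3/4 → seg 0, τ=3/4; S=-1+44/15·τ+0·τ²+-8/45·τ³=9/8

  seg 0: a=-1 b=44/15 c=0 d=-8/45
  seg 1: a=3 b=-28/15 c=-8/5 d=4/15
S(3/4) = 9/8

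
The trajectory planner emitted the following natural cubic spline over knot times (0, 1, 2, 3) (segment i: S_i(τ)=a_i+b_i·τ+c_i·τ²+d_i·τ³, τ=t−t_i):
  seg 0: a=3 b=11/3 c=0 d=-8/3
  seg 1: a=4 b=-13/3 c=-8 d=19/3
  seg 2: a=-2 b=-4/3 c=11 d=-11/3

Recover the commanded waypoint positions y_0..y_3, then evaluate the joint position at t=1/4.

y_0=3 y_1=4 y_2=-2 y_3=4
S(1/4) = 31/8

y_0 = S_0(0) = a_0 = 3
y_1 = S_1(0) = a_1 = 4
y_2 = S_2(0) = a_2 = -2
y_3 = S_2(1) = 4
t_q=1/4 is in segment 0 (τ=1/4); S_0(τ)=31/8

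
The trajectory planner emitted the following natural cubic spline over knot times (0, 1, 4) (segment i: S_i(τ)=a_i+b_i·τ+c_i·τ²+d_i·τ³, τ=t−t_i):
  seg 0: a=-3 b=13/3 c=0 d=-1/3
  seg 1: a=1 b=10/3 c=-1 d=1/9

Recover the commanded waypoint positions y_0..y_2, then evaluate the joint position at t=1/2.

y_0=-3 y_1=1 y_2=5
S(1/2) = -7/8

y_0 = S_0(0) = a_0 = -3
y_1 = S_1(0) = a_1 = 1
y_2 = S_1(3) = 5
t_q=1/2 is in segment 0 (τ=1/2); S_0(τ)=-7/8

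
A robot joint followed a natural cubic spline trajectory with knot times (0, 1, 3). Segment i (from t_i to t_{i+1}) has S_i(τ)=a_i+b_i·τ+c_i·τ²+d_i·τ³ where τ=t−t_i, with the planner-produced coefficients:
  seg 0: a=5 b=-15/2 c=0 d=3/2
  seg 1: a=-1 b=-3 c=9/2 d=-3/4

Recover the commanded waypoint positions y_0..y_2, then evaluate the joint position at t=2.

y_0 = S_0(0) = a_0 = 5
y_1 = S_1(0) = a_1 = -1
y_2 = S_1(2) = 5
t_q=2 is in segment 1 (τ=1); S_1(τ)=-1/4

y_0=5 y_1=-1 y_2=5
S(2) = -1/4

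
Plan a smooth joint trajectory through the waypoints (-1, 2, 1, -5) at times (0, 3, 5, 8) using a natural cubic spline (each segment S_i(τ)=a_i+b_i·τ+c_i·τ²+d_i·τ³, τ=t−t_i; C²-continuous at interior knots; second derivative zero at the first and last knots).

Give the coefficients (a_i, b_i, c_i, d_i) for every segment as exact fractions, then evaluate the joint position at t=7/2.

  seg 0: a=-1 b=11/8 c=0 d=-1/24
  seg 1: a=2 b=1/4 c=-3/8 d=0
  seg 2: a=1 b=-5/4 c=-3/8 d=1/24
S(7/2) = 65/32

Δ: Δ0=1, Δ1=-1/2, Δ2=-2
row 1: diag=10, rhs=-9; c'=1/5, d'=-9/10
row 2: denom=10−2·1/5=48/5; d'=(-9−2·-9/10)/(48/5)=-3/4
back: M2=-3/4
back: M1=-9/10−1/5·-3/4=-3/4
M: M0=0, M1=-3/4, M2=-3/4, M3=0
seg 0: a=-1, c=M0/2=0, d=(M1−M0)/(6·3)=-1/24, b=Δ0−h0·(2M0+M1)/6=11/8
seg 1: a=2, c=M1/2=-3/8, d=(M2−M1)/(6·2)=0, b=Δ1−h1·(2M1+M2)/6=1/4
seg 2: a=1, c=M2/2=-3/8, d=(M3−M2)/(6·3)=1/24, b=Δ2−h2·(2M2+M3)/6=-5/4
t_q=7/2 → seg 1, τ=1/2; S=2+1/4·τ+-3/8·τ²+0·τ³=65/32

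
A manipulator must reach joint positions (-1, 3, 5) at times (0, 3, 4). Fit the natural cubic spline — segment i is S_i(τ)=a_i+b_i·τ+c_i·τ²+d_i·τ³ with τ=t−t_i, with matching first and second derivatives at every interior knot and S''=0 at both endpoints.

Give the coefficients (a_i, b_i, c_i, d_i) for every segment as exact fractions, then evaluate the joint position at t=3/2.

Δ: Δ0=4/3, Δ1=2
row 1: diag=8, rhs=4; c'=1/8, d'=1/2
back: M1=1/2
M: M0=0, M1=1/2, M2=0
seg 0: a=-1, c=M0/2=0, d=(M1−M0)/(6·3)=1/36, b=Δ0−h0·(2M0+M1)/6=13/12
seg 1: a=3, c=M1/2=1/4, d=(M2−M1)/(6·1)=-1/12, b=Δ1−h1·(2M1+M2)/6=11/6
t_q=3/2 → seg 0, τ=3/2; S=-1+13/12·τ+0·τ²+1/36·τ³=23/32

  seg 0: a=-1 b=13/12 c=0 d=1/36
  seg 1: a=3 b=11/6 c=1/4 d=-1/12
S(3/2) = 23/32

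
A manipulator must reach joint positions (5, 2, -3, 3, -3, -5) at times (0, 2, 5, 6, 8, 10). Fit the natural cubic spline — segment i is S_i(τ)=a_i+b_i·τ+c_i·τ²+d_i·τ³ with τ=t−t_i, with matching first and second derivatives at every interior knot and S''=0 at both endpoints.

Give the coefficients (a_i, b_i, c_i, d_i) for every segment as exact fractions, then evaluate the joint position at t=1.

Δ: Δ0=-3/2, Δ1=-5/3, Δ2=6, Δ3=-3, Δ4=-1
row 1: diag=10, rhs=-1; c'=3/10, d'=-1/10
row 2: denom=8−3·3/10=71/10; d'=(46−3·-1/10)/(71/10)=463/71
row 3: denom=6−1·10/71=416/71; d'=(-54−1·463/71)/(416/71)=-4297/416
row 4: denom=8−2·71/208=761/104; d'=(12−2·-4297/416)/(761/104)=6793/1522
back: M4=6793/1522
back: M3=-4297/416−71/208·6793/1522=-9020/761
back: M2=463/71−10/71·-9020/761=6233/761
back: M1=-1/10−3/10·6233/761=-1946/761
M: M0=0, M1=-1946/761, M2=6233/761, M3=-9020/761, M4=6793/1522, M5=0
seg 0: a=5, c=M0/2=0, d=(M1−M0)/(6·2)=-973/4566, b=Δ0−h0·(2M0+M1)/6=-2957/4566
seg 1: a=2, c=M1/2=-973/761, d=(M2−M1)/(6·3)=8179/13698, b=Δ1−h1·(2M1+M2)/6=-14633/4566
seg 2: a=-3, c=M2/2=6233/1522, d=(M3−M2)/(6·1)=-15253/4566, b=Δ2−h2·(2M2+M3)/6=11975/2283
seg 3: a=3, c=M3/2=-4510/761, d=(M4−M3)/(6·2)=24833/18264, b=Δ3−h3·(2M3+M4)/6=15589/4566
seg 4: a=-3, c=M4/2=6793/3044, d=(M5−M4)/(6·2)=-6793/18264, b=Δ4−h4·(2M4+M5)/6=-9076/2283
t_q=1 → seg 0, τ=1; S=5+-2957/4566·τ+0·τ²+-973/4566·τ³=3150/761

  seg 0: a=5 b=-2957/4566 c=0 d=-973/4566
  seg 1: a=2 b=-14633/4566 c=-973/761 d=8179/13698
  seg 2: a=-3 b=11975/2283 c=6233/1522 d=-15253/4566
  seg 3: a=3 b=15589/4566 c=-4510/761 d=24833/18264
  seg 4: a=-3 b=-9076/2283 c=6793/3044 d=-6793/18264
S(1) = 3150/761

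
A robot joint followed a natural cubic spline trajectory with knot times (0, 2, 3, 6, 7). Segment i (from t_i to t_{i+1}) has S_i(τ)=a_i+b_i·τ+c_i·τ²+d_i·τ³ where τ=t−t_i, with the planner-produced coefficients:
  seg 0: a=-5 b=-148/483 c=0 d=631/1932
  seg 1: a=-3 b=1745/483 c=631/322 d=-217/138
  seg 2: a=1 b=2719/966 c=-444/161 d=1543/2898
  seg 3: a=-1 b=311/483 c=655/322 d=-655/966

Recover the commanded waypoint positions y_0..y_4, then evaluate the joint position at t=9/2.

y_0 = S_0(0) = a_0 = -5
y_1 = S_1(0) = a_1 = -3
y_2 = S_2(0) = a_2 = 1
y_3 = S_3(0) = a_3 = -1
y_4 = S_3(1) = 1
t_q=9/2 is in segment 2 (τ=3/2); S_2(τ)=2097/2576

y_0=-5 y_1=-3 y_2=1 y_3=-1 y_4=1
S(9/2) = 2097/2576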